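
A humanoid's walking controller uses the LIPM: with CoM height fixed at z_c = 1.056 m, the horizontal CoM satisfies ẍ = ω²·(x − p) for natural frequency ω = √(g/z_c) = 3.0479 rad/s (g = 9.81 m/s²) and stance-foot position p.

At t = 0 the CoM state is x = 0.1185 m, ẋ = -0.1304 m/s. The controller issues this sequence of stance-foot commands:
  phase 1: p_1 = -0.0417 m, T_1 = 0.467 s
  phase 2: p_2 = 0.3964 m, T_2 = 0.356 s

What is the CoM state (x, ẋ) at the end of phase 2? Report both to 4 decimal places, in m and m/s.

phase 1: p=-0.0417, T=0.467, ωT=1.423369, cosh=2.195992, sinh=1.955091; start (x,ẋ)=(0.118500, -0.130400) → end (x,ẋ)=(0.226452, 0.668262)
phase 2: p=0.3964, T=0.356, ωT=1.085052, cosh=1.648739, sinh=1.310855; start (x,ẋ)=(0.226452, 0.668262) → end (x,ẋ)=(0.403610, 0.422788)

x = 0.4036, ẋ = 0.4228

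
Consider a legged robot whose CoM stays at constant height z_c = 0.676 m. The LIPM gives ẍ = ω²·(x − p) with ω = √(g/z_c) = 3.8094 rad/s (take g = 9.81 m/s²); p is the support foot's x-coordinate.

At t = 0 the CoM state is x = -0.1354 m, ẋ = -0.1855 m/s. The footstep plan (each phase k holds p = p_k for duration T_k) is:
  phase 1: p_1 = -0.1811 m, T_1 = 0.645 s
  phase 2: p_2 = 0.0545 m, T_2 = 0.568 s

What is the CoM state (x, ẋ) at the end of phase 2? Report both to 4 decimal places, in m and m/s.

phase 1: p=-0.1811, T=0.645, ωT=2.457063, cosh=5.878086, sinh=5.792399; start (x,ẋ)=(-0.135400, -0.185500) → end (x,ẋ)=(-0.194534, -0.081989)
phase 2: p=0.0545, T=0.568, ωT=2.163739, cosh=4.409258, sinh=4.294363; start (x,ẋ)=(-0.194534, -0.081989) → end (x,ẋ)=(-1.135983, -4.435448)

x = -1.1360, ẋ = -4.4354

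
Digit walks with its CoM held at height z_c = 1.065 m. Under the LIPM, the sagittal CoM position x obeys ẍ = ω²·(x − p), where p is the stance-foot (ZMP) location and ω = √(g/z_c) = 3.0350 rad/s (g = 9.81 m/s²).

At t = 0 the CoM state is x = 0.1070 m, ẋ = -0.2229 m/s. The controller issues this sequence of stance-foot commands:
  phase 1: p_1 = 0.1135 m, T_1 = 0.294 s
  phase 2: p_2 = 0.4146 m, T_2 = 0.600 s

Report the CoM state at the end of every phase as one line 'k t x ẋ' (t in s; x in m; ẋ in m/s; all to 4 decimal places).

1 0.2940 0.0297 -0.3377
2 0.8940 -1.1404 -4.5849

phase 1: p=0.1135, T=0.294, ωT=0.892290, cosh=1.425214, sinh=1.015498; start (x,ẋ)=(0.107000, -0.222900) → end (x,ẋ)=(0.029655, -0.337714)
phase 2: p=0.4146, T=0.600, ωT=1.821000, cosh=3.169949, sinh=3.008085; start (x,ẋ)=(0.029655, -0.337714) → end (x,ẋ)=(-1.140375, -4.584907)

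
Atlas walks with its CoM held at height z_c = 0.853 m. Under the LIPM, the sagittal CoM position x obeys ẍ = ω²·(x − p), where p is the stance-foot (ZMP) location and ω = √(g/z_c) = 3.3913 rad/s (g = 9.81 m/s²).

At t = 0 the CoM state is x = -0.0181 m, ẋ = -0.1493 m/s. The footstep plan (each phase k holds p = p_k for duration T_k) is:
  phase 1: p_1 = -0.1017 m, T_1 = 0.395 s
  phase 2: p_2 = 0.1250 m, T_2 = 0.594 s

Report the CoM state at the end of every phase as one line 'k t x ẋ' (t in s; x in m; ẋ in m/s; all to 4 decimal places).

1 0.3950 -0.0094 0.1995
2 0.9890 -0.1714 -0.9176

phase 1: p=-0.1017, T=0.395, ωT=1.339564, cosh=2.039668, sinh=1.777708; start (x,ẋ)=(-0.018100, -0.149300) → end (x,ẋ)=(-0.009446, 0.199480)
phase 2: p=0.1250, T=0.594, ωT=2.014432, cosh=3.814933, sinh=3.681537; start (x,ẋ)=(-0.009446, 0.199480) → end (x,ẋ)=(-0.171351, -0.917584)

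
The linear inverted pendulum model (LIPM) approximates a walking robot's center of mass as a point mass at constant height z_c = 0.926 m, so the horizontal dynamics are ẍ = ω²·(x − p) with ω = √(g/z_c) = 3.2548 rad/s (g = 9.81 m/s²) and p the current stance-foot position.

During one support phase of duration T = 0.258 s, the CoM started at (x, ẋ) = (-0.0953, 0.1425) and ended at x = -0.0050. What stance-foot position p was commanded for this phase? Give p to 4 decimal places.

p = -0.2265

ωT = 3.2548·0.258 = 0.839738; cosh(ωT) = 1.373792, sinh(ωT) = 0.941969
x(T) = p + (x₀−p)·cosh(ωT) + (ẋ₀/ω)·sinh(ωT) ⇒ p·(1 − cosh) = x(T) − x₀·cosh − (ẋ₀/ω)·sinh
numerator   = -0.0050 − (-0.0953)·1.373792 − (0.1425/3.2548)·0.941969 = 0.084682
denominator = 1 − 1.373792 = -0.373792
p = 0.084682 / -0.373792 = -0.2265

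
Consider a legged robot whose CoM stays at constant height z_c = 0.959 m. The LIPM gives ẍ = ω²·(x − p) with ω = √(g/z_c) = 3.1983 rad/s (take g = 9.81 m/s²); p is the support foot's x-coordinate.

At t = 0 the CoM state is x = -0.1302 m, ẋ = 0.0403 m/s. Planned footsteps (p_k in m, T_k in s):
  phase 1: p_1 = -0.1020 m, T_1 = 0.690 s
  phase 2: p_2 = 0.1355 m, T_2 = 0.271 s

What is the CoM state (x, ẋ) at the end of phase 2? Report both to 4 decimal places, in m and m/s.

phase 1: p=-0.1020, T=0.690, ωT=2.206827, cosh=4.598444, sinh=4.488394; start (x,ẋ)=(-0.130200, 0.040300) → end (x,ẋ)=(-0.175120, -0.219500)
phase 2: p=0.1355, T=0.271, ωT=0.866739, cosh=1.399730, sinh=0.979410; start (x,ẋ)=(-0.175120, -0.219500) → end (x,ẋ)=(-0.366502, -1.280243)

x = -0.3665, ẋ = -1.2802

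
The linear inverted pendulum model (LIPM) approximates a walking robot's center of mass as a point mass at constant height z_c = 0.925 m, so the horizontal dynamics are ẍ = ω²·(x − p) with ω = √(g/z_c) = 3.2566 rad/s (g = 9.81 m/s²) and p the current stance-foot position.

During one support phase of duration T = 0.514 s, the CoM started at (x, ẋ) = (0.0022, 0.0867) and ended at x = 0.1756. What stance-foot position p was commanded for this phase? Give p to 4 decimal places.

ωT = 3.2566·0.514 = 1.673892; cosh(ωT) = 2.760200, sinh(ωT) = 2.572685
x(T) = p + (x₀−p)·cosh(ωT) + (ẋ₀/ω)·sinh(ωT) ⇒ p·(1 − cosh) = x(T) − x₀·cosh − (ẋ₀/ω)·sinh
numerator   = 0.1756 − (0.0022)·2.760200 − (0.0867/3.2566)·2.572685 = 0.101035
denominator = 1 − 2.760200 = -1.760200
p = 0.101035 / -1.760200 = -0.0574

p = -0.0574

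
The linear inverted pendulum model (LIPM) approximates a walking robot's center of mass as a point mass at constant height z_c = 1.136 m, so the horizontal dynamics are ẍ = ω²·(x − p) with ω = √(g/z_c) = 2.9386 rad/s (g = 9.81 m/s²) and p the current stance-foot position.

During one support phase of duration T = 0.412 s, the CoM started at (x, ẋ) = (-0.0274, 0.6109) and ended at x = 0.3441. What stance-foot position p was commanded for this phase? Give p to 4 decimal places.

p = -0.0923

ωT = 2.9386·0.412 = 1.210703; cosh(ωT) = 1.826916, sinh(ωT) = 1.528928
x(T) = p + (x₀−p)·cosh(ωT) + (ẋ₀/ω)·sinh(ωT) ⇒ p·(1 − cosh) = x(T) − x₀·cosh − (ẋ₀/ω)·sinh
numerator   = 0.3441 − (-0.0274)·1.826916 − (0.6109/2.9386)·1.528928 = 0.076312
denominator = 1 − 1.826916 = -0.826916
p = 0.076312 / -0.826916 = -0.0923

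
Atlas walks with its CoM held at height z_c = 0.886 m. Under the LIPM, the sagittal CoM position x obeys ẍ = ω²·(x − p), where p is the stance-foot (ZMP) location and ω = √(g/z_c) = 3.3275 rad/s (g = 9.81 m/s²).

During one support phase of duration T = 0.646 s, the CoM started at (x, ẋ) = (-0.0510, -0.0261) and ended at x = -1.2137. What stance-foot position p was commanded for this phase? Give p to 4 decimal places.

ωT = 3.3275·0.646 = 2.149565; cosh(ωT) = 4.348830, sinh(ωT) = 4.232295
x(T) = p + (x₀−p)·cosh(ωT) + (ẋ₀/ω)·sinh(ωT) ⇒ p·(1 − cosh) = x(T) − x₀·cosh − (ẋ₀/ω)·sinh
numerator   = -1.2137 − (-0.0510)·4.348830 − (-0.0261/3.3275)·4.232295 = -0.958713
denominator = 1 − 4.348830 = -3.348830
p = -0.958713 / -3.348830 = 0.2863

p = 0.2863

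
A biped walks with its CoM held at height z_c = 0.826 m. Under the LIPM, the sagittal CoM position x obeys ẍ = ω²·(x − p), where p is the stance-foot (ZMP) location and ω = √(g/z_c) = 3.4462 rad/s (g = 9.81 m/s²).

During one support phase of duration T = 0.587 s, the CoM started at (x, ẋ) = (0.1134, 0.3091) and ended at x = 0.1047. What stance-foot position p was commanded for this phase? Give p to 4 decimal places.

p = 0.2335

ωT = 3.4462·0.587 = 2.022919; cosh(ωT) = 3.846317, sinh(ωT) = 3.714048
x(T) = p + (x₀−p)·cosh(ωT) + (ẋ₀/ω)·sinh(ωT) ⇒ p·(1 − cosh) = x(T) − x₀·cosh − (ẋ₀/ω)·sinh
numerator   = 0.1047 − (0.1134)·3.846317 − (0.3091/3.4462)·3.714048 = -0.664596
denominator = 1 − 3.846317 = -2.846317
p = -0.664596 / -2.846317 = 0.2335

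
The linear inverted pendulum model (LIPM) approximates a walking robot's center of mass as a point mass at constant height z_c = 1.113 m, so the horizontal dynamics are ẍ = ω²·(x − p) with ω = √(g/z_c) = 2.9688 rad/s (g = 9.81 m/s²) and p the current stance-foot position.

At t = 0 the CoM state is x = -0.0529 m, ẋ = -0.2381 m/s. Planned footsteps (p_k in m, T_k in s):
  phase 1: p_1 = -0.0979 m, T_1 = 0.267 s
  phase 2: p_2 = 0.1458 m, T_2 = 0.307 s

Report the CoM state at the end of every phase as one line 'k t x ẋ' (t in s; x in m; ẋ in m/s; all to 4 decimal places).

phase 1: p=-0.0979, T=0.267, ωT=0.792670, cosh=1.330961, sinh=0.878326; start (x,ẋ)=(-0.052900, -0.238100) → end (x,ẋ)=(-0.108449, -0.199561)
phase 2: p=0.1458, T=0.307, ωT=0.911422, cosh=1.444905, sinh=1.042952; start (x,ẋ)=(-0.108449, -0.199561) → end (x,ẋ)=(-0.291672, -1.075582)

1 0.2670 -0.1084 -0.1996
2 0.5740 -0.2917 -1.0756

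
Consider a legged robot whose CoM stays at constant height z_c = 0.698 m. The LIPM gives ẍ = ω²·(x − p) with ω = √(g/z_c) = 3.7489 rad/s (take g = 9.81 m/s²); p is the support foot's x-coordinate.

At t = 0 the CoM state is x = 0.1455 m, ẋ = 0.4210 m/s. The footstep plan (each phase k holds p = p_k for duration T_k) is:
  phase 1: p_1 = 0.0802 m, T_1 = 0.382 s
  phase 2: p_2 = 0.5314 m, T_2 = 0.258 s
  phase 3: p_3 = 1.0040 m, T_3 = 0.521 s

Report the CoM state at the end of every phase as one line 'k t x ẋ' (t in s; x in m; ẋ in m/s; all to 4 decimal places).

1 0.3820 0.4464 1.4150
2 0.6400 0.8282 1.7717
3 1.1610 2.0044 4.0952

phase 1: p=0.0802, T=0.382, ωT=1.432080, cosh=2.213105, sinh=1.974294; start (x,ẋ)=(0.145500, 0.421000) → end (x,ẋ)=(0.446428, 1.415031)
phase 2: p=0.5314, T=0.258, ωT=0.967216, cosh=1.505375, sinh=1.125236; start (x,ẋ)=(0.446428, 1.415031) → end (x,ẋ)=(0.828208, 1.771708)
phase 3: p=1.0040, T=0.521, ωT=1.953177, cosh=3.596438, sinh=3.454615; start (x,ẋ)=(0.828208, 1.771708) → end (x,ẋ)=(2.004406, 4.095157)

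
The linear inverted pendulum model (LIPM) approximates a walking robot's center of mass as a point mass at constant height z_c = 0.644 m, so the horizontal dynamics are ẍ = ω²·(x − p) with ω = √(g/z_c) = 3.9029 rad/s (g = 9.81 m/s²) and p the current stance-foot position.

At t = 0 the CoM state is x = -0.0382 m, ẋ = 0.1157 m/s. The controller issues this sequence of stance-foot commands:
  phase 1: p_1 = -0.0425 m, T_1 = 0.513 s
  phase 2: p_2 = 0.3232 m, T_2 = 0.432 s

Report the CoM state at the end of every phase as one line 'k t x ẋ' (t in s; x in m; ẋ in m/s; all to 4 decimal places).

phase 1: p=-0.0425, T=0.513, ωT=2.002188, cosh=3.770139, sinh=3.635100; start (x,ẋ)=(-0.038200, 0.115700) → end (x,ẋ)=(0.081473, 0.497211)
phase 2: p=0.3232, T=0.432, ωT=1.686053, cosh=2.791690, sinh=2.606441; start (x,ẋ)=(0.081473, 0.497211) → end (x,ẋ)=(-0.019579, -1.070954)

1 0.5130 0.0815 0.4972
2 0.9450 -0.0196 -1.0710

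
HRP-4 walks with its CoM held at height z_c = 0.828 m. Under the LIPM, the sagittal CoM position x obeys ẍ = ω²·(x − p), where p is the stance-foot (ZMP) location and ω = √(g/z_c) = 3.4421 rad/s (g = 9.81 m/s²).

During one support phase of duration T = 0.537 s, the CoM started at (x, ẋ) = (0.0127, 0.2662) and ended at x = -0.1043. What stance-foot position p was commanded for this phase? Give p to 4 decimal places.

ωT = 3.4421·0.537 = 1.848408; cosh(ωT) = 3.253594, sinh(ωT) = 3.096107
x(T) = p + (x₀−p)·cosh(ωT) + (ẋ₀/ω)·sinh(ωT) ⇒ p·(1 − cosh) = x(T) − x₀·cosh − (ẋ₀/ω)·sinh
numerator   = -0.1043 − (0.0127)·3.253594 − (0.2662/3.4421)·3.096107 = -0.385063
denominator = 1 − 3.253594 = -2.253594
p = -0.385063 / -2.253594 = 0.1709

p = 0.1709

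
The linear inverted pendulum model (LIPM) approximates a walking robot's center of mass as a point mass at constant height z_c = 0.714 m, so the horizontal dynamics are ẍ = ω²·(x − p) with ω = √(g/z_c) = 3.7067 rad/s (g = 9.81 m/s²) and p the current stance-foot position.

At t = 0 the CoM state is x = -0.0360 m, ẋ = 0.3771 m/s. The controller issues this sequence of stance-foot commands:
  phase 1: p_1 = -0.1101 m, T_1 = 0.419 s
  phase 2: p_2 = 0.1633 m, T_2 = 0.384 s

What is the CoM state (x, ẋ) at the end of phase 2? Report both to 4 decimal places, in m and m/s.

x = 1.2870, ẋ = 4.4147

phase 1: p=-0.1101, T=0.419, ωT=1.553107, cosh=2.468861, sinh=2.257272; start (x,ẋ)=(-0.036000, 0.377100) → end (x,ẋ)=(0.302485, 1.551004)
phase 2: p=0.1633, T=0.384, ωT=1.423373, cosh=2.195999, sinh=1.955099; start (x,ẋ)=(0.302485, 1.551004) → end (x,ẋ)=(1.287028, 4.414676)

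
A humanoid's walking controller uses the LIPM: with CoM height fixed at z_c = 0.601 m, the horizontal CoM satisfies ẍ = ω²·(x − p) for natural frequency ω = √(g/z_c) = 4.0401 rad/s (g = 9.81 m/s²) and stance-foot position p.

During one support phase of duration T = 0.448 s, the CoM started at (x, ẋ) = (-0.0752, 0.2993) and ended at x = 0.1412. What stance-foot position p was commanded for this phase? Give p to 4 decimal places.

p = -0.0734

ωT = 4.0401·0.448 = 1.809965; cosh(ωT) = 3.136946, sinh(ωT) = 2.973286
x(T) = p + (x₀−p)·cosh(ωT) + (ẋ₀/ω)·sinh(ωT) ⇒ p·(1 − cosh) = x(T) − x₀·cosh − (ẋ₀/ω)·sinh
numerator   = 0.1412 − (-0.0752)·3.136946 − (0.2993/4.0401)·2.973286 = 0.156830
denominator = 1 − 3.136946 = -2.136946
p = 0.156830 / -2.136946 = -0.0734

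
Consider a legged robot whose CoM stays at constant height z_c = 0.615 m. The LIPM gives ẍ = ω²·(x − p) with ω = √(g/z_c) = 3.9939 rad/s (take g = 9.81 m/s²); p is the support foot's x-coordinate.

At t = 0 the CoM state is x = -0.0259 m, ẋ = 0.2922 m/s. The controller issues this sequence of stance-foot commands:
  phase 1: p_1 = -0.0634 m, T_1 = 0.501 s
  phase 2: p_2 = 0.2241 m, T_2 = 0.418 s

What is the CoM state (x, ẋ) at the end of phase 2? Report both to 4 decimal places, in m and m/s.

x = 1.6061, ẋ = 5.7393

phase 1: p=-0.0634, T=0.501, ωT=2.000944, cosh=3.765621, sinh=3.630413; start (x,ẋ)=(-0.025900, 0.292200) → end (x,ẋ)=(0.343418, 1.644046)
phase 2: p=0.2241, T=0.418, ωT=1.669450, cosh=2.748799, sinh=2.560449; start (x,ẋ)=(0.343418, 1.644046) → end (x,ẋ)=(1.606061, 5.739314)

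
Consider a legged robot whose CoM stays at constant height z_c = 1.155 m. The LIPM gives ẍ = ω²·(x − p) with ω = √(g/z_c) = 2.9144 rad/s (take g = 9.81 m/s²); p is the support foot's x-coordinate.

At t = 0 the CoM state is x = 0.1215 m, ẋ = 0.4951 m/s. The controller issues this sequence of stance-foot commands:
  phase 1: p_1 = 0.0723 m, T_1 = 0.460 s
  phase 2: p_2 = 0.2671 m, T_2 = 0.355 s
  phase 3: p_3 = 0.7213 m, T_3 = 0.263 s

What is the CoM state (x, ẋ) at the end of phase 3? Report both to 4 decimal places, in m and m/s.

phase 1: p=0.0723, T=0.460, ωT=1.340624, cosh=2.041555, sinh=1.779873; start (x,ẋ)=(0.121500, 0.495100) → end (x,ẋ)=(0.475110, 1.265987)
phase 2: p=0.2671, T=0.355, ωT=1.034612, cosh=1.584689, sinh=1.229325; start (x,ẋ)=(0.475110, 1.265987) → end (x,ẋ)=(1.130738, 2.751444)
phase 3: p=0.7213, T=0.263, ωT=0.766487, cosh=1.308418, sinh=0.843775; start (x,ẋ)=(1.130738, 2.751444) → end (x,ẋ)=(2.053613, 4.606887)

x = 2.0536, ẋ = 4.6069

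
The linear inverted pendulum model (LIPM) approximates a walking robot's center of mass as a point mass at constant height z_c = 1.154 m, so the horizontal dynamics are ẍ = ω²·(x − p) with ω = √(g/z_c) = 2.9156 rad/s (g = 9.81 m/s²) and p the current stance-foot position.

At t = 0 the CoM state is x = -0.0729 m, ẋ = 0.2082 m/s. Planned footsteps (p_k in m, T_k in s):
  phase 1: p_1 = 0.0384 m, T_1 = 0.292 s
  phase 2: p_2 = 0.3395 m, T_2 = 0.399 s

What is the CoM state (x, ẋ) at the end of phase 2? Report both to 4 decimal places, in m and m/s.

x = -0.3511, ẋ = -1.6682

phase 1: p=0.0384, T=0.292, ωT=0.851355, cosh=1.384828, sinh=0.957992; start (x,ẋ)=(-0.072900, 0.208200) → end (x,ẋ)=(-0.047322, -0.022553)
phase 2: p=0.3395, T=0.399, ωT=1.163324, cosh=1.756501, sinh=1.444055; start (x,ẋ)=(-0.047322, -0.022553) → end (x,ẋ)=(-0.351124, -1.668247)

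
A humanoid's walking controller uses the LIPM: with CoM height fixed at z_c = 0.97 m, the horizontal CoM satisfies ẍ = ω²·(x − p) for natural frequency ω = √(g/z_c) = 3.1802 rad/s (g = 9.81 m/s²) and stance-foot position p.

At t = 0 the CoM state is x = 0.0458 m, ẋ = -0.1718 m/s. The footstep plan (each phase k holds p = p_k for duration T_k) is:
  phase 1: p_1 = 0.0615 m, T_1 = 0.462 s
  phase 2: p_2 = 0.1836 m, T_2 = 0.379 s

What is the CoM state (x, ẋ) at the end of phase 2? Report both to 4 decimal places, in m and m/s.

phase 1: p=0.0615, T=0.462, ωT=1.469252, cosh=2.288041, sinh=2.057944; start (x,ẋ)=(0.045800, -0.171800) → end (x,ẋ)=(-0.085596, -0.495837)
phase 2: p=0.1836, T=0.379, ωT=1.205296, cosh=1.818675, sinh=1.519071; start (x,ẋ)=(-0.085596, -0.495837) → end (x,ẋ)=(-0.542824, -2.202239)

x = -0.5428, ẋ = -2.2022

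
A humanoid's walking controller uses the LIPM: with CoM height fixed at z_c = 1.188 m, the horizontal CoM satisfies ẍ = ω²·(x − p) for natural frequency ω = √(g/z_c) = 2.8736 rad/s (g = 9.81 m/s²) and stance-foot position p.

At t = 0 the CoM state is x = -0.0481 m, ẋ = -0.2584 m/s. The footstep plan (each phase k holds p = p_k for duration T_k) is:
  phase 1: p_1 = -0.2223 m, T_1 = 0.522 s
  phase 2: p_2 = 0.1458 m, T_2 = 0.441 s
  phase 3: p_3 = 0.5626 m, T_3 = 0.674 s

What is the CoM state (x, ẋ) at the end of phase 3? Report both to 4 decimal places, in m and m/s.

phase 1: p=-0.2223, T=0.522, ωT=1.500019, cosh=2.352450, sinh=2.129325; start (x,ẋ)=(-0.048100, -0.258400) → end (x,ẋ)=(-0.003976, 0.458026)
phase 2: p=0.1458, T=0.441, ωT=1.267258, cosh=1.916352, sinh=1.634749; start (x,ẋ)=(-0.003976, 0.458026) → end (x,ẋ)=(0.119340, 0.174148)
phase 3: p=0.5626, T=0.674, ωT=1.936806, cosh=3.540363, sinh=3.396200; start (x,ẋ)=(0.119340, 0.174148) → end (x,ẋ)=(-0.800881, -3.709364)

x = -0.8009, ẋ = -3.7094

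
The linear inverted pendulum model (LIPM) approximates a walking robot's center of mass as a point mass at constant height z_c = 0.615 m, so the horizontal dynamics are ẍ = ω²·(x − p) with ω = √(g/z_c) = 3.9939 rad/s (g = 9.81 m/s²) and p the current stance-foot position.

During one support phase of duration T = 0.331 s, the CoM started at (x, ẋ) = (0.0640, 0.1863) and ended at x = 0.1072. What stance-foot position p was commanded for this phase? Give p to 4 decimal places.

ωT = 3.9939·0.331 = 1.321981; cosh(ωT) = 2.008725, sinh(ωT) = 1.742119
x(T) = p + (x₀−p)·cosh(ωT) + (ẋ₀/ω)·sinh(ωT) ⇒ p·(1 − cosh) = x(T) − x₀·cosh − (ẋ₀/ω)·sinh
numerator   = 0.1072 − (0.0640)·2.008725 − (0.1863/3.9939)·1.742119 = -0.102622
denominator = 1 − 2.008725 = -1.008725
p = -0.102622 / -1.008725 = 0.1017

p = 0.1017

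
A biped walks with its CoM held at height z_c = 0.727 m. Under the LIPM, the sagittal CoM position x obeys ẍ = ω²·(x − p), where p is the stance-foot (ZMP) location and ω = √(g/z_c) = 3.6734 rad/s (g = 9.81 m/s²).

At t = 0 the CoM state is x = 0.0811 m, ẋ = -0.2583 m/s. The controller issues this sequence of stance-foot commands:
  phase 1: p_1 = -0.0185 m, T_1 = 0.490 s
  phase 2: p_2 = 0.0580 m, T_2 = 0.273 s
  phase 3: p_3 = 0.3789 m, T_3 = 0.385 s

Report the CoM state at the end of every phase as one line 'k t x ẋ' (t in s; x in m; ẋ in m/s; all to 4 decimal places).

1 0.4900 0.0841 0.2738
2 0.7630 0.1863 0.5366
3 1.1480 0.2420 -0.2003

phase 1: p=-0.0185, T=0.490, ωT=1.799966, cosh=3.107373, sinh=2.942069; start (x,ẋ)=(0.081100, -0.258300) → end (x,ẋ)=(0.084119, 0.273782)
phase 2: p=0.0580, T=0.273, ωT=1.002838, cosh=1.546422, sinh=1.179586; start (x,ẋ)=(0.084119, 0.273782) → end (x,ẋ)=(0.186306, 0.536558)
phase 3: p=0.3789, T=0.385, ωT=1.414259, cosh=2.178271, sinh=1.935166; start (x,ẋ)=(0.186306, 0.536558) → end (x,ẋ)=(0.242041, -0.200308)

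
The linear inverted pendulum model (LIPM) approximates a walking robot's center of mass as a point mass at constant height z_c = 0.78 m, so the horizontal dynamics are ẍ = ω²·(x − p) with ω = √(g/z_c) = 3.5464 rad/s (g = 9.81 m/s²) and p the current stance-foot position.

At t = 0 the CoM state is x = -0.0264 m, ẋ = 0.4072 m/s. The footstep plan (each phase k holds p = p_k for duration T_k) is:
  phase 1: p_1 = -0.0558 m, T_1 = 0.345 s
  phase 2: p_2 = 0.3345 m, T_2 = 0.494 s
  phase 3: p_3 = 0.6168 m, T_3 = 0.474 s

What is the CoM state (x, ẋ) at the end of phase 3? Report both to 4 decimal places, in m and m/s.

phase 1: p=-0.0558, T=0.345, ωT=1.223508, cosh=1.846644, sinh=1.552447; start (x,ẋ)=(-0.026400, 0.407200) → end (x,ẋ)=(0.176744, 0.913818)
phase 2: p=0.3345, T=0.494, ωT=1.751922, cosh=2.969556, sinh=2.796116; start (x,ẋ)=(0.176744, 0.913818) → end (x,ẋ)=(0.586524, 1.149305)
phase 3: p=0.6168, T=0.474, ωT=1.680994, cosh=2.778539, sinh=2.592350; start (x,ẋ)=(0.586524, 1.149305) → end (x,ẋ)=(1.372798, 2.915050)

x = 1.3728, ẋ = 2.9150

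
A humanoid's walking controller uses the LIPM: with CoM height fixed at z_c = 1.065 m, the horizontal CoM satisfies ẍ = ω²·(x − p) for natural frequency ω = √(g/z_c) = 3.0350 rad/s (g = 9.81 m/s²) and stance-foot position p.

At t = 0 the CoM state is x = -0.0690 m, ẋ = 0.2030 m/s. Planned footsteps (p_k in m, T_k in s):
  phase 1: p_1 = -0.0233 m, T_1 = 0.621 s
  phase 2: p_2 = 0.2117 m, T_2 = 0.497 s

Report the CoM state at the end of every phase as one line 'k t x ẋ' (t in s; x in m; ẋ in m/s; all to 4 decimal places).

1 0.6210 0.0379 0.2376
2 1.1180 -0.0320 -0.5703

phase 1: p=-0.0233, T=0.621, ωT=1.884735, cosh=3.368239, sinh=3.216370; start (x,ẋ)=(-0.069000, 0.203000) → end (x,ẋ)=(0.037903, 0.237644)
phase 2: p=0.2117, T=0.497, ωT=1.508395, cosh=2.370368, sinh=2.149103; start (x,ẋ)=(0.037903, 0.237644) → end (x,ẋ)=(-0.031987, -0.570295)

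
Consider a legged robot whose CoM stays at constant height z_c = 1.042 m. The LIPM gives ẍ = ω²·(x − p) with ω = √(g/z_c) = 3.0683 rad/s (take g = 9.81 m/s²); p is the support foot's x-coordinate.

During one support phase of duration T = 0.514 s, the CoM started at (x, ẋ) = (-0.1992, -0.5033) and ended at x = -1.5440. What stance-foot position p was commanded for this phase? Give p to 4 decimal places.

p = 0.4339

ωT = 3.0683·0.514 = 1.577106; cosh(ωT) = 2.523749, sinh(ωT) = 2.317177
x(T) = p + (x₀−p)·cosh(ωT) + (ẋ₀/ω)·sinh(ωT) ⇒ p·(1 − cosh) = x(T) − x₀·cosh − (ẋ₀/ω)·sinh
numerator   = -1.5440 − (-0.1992)·2.523749 − (-0.5033/3.0683)·2.317177 = -0.661177
denominator = 1 − 2.523749 = -1.523749
p = -0.661177 / -1.523749 = 0.4339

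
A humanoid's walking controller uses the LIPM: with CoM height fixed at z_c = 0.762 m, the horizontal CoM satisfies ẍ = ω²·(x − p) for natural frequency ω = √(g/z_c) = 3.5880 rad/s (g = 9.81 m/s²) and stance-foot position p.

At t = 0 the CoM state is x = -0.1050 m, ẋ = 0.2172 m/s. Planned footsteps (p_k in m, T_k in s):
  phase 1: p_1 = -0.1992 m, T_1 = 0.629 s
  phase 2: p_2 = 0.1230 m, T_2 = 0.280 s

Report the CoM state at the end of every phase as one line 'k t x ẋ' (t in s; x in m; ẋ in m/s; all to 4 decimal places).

1 0.6290 0.5417 2.6455
2 0.9090 1.6431 5.8728

phase 1: p=-0.1992, T=0.629, ωT=2.256852, cosh=4.828824, sinh=4.724145; start (x,ẋ)=(-0.105000, 0.217200) → end (x,ẋ)=(0.541652, 2.645532)
phase 2: p=0.1230, T=0.280, ωT=1.004640, cosh=1.548550, sinh=1.182374; start (x,ẋ)=(0.541652, 2.645532) → end (x,ẋ)=(1.643101, 5.872811)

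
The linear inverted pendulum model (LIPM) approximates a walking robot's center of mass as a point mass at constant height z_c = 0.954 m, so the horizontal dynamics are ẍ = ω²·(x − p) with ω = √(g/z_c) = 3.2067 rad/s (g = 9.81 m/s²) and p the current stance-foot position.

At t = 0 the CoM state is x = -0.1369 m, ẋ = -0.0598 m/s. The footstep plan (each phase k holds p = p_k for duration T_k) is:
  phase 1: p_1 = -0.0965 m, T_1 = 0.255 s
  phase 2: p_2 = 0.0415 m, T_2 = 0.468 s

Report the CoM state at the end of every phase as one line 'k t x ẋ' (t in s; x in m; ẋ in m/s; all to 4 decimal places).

phase 1: p=-0.0965, T=0.255, ωT=0.817709, cosh=1.353373, sinh=0.911930; start (x,ẋ)=(-0.136900, -0.059800) → end (x,ẋ)=(-0.168182, -0.199073)
phase 2: p=0.0415, T=0.468, ωT=1.500736, cosh=2.353977, sinh=2.131010; start (x,ẋ)=(-0.168182, -0.199073) → end (x,ẋ)=(-0.584381, -1.901480)

1 0.2550 -0.1682 -0.1991
2 0.7230 -0.5844 -1.9015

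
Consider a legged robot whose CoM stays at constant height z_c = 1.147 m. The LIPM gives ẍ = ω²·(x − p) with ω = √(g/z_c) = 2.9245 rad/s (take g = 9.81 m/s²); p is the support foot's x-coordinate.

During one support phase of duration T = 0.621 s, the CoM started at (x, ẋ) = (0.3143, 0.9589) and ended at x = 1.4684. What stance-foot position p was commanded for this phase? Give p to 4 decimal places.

p = 0.2341

ωT = 2.9245·0.621 = 1.816115; cosh(ωT) = 3.155290, sinh(ωT) = 2.992634
x(T) = p + (x₀−p)·cosh(ωT) + (ẋ₀/ω)·sinh(ωT) ⇒ p·(1 − cosh) = x(T) − x₀·cosh − (ẋ₀/ω)·sinh
numerator   = 1.4684 − (0.3143)·3.155290 − (0.9589/2.9245)·2.992634 = -0.504548
denominator = 1 − 3.155290 = -2.155290
p = -0.504548 / -2.155290 = 0.2341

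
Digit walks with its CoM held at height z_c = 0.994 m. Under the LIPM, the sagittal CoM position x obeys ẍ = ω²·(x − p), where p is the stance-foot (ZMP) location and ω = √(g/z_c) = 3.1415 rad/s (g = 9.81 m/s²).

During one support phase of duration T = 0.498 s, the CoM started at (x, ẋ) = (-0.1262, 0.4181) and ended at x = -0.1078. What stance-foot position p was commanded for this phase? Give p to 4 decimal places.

ωT = 3.1415·0.498 = 1.564467; cosh(ωT) = 2.494663, sinh(ωT) = 2.285463
x(T) = p + (x₀−p)·cosh(ωT) + (ẋ₀/ω)·sinh(ωT) ⇒ p·(1 − cosh) = x(T) − x₀·cosh − (ẋ₀/ω)·sinh
numerator   = -0.1078 − (-0.1262)·2.494663 − (0.4181/3.1415)·2.285463 = -0.097144
denominator = 1 − 2.494663 = -1.494663
p = -0.097144 / -1.494663 = 0.0650

p = 0.0650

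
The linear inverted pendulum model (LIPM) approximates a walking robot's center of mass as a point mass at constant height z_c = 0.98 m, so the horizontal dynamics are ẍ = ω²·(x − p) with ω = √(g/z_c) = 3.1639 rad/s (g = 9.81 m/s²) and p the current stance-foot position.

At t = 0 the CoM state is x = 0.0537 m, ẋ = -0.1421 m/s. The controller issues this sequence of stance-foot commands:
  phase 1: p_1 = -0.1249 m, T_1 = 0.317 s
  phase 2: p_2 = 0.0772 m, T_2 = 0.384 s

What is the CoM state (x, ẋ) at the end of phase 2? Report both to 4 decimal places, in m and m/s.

x = 0.3330, ẋ = 0.9221

phase 1: p=-0.1249, T=0.317, ωT=1.002956, cosh=1.546562, sinh=1.179768; start (x,ẋ)=(0.053700, -0.142100) → end (x,ẋ)=(0.098329, 0.446888)
phase 2: p=0.0772, T=0.384, ωT=1.214938, cosh=1.833406, sinh=1.536678; start (x,ẋ)=(0.098329, 0.446888) → end (x,ẋ)=(0.332988, 0.922055)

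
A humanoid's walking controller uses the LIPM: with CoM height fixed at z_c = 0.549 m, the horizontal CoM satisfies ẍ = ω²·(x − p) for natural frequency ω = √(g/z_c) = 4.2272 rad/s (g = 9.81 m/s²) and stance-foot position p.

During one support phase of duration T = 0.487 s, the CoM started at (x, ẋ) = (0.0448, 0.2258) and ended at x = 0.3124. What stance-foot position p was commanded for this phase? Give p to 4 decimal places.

ωT = 4.2272·0.487 = 2.058646; cosh(ωT) = 3.981492, sinh(ωT) = 3.853865
x(T) = p + (x₀−p)·cosh(ωT) + (ẋ₀/ω)·sinh(ωT) ⇒ p·(1 − cosh) = x(T) − x₀·cosh − (ẋ₀/ω)·sinh
numerator   = 0.3124 − (0.0448)·3.981492 − (0.2258/4.2272)·3.853865 = -0.071829
denominator = 1 − 3.981492 = -2.981492
p = -0.071829 / -2.981492 = 0.0241

p = 0.0241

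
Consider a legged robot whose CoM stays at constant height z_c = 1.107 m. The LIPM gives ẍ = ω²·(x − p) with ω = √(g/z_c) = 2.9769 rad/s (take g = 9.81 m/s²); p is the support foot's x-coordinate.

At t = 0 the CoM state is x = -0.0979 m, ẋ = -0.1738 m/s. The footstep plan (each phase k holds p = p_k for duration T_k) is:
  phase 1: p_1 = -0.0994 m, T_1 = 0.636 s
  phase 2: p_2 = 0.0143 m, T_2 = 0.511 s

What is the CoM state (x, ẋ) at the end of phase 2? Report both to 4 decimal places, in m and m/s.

phase 1: p=-0.0994, T=0.636, ωT=1.893308, cosh=3.395939, sinh=3.245366; start (x,ẋ)=(-0.097900, -0.173800) → end (x,ẋ)=(-0.283780, -0.575722)
phase 2: p=0.0143, T=0.511, ωT=1.521196, cosh=2.398073, sinh=2.179623; start (x,ẋ)=(-0.283780, -0.575722) → end (x,ẋ)=(-1.122049, -3.314722)

x = -1.1220, ẋ = -3.3147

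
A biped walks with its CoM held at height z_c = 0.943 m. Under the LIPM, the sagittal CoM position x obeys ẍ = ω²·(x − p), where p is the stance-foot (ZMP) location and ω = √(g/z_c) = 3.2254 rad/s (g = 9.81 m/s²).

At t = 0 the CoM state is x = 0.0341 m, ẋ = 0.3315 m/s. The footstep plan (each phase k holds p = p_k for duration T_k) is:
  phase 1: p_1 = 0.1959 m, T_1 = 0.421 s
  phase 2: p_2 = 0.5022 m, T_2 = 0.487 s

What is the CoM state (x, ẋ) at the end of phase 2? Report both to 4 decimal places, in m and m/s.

phase 1: p=0.1959, T=0.421, ωT=1.357893, cosh=2.072598, sinh=1.815396; start (x,ẋ)=(0.034100, 0.331500) → end (x,ẋ)=(0.047136, -0.260334)
phase 2: p=0.5022, T=0.487, ωT=1.570770, cosh=2.509117, sinh=2.301232; start (x,ẋ)=(0.047136, -0.260334) → end (x,ẋ)=(-0.825349, -4.030871)

x = -0.8253, ẋ = -4.0309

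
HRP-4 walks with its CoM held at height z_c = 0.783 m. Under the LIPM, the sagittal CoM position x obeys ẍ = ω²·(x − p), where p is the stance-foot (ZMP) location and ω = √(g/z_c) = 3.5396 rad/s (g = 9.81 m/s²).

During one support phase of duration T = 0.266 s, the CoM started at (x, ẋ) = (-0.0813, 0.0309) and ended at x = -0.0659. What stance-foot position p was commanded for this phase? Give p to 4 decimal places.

ωT = 3.5396·0.266 = 0.941534; cosh(ωT) = 1.476970, sinh(ωT) = 1.086941
x(T) = p + (x₀−p)·cosh(ωT) + (ẋ₀/ω)·sinh(ωT) ⇒ p·(1 − cosh) = x(T) − x₀·cosh − (ẋ₀/ω)·sinh
numerator   = -0.0659 − (-0.0813)·1.476970 − (0.0309/3.5396)·1.086941 = 0.044689
denominator = 1 − 1.476970 = -0.476970
p = 0.044689 / -0.476970 = -0.0937

p = -0.0937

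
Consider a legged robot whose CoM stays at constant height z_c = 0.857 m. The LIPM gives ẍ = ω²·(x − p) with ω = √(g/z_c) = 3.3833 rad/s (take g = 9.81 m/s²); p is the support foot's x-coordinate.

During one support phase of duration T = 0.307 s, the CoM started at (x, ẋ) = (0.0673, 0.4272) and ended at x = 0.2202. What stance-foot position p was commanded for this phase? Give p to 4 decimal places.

p = 0.0726

ωT = 3.3833·0.307 = 1.038673; cosh(ωT) = 1.589695, sinh(ωT) = 1.235771
x(T) = p + (x₀−p)·cosh(ωT) + (ẋ₀/ω)·sinh(ωT) ⇒ p·(1 − cosh) = x(T) − x₀·cosh − (ẋ₀/ω)·sinh
numerator   = 0.2202 − (0.0673)·1.589695 − (0.4272/3.3833)·1.235771 = -0.042824
denominator = 1 − 1.589695 = -0.589695
p = -0.042824 / -0.589695 = 0.0726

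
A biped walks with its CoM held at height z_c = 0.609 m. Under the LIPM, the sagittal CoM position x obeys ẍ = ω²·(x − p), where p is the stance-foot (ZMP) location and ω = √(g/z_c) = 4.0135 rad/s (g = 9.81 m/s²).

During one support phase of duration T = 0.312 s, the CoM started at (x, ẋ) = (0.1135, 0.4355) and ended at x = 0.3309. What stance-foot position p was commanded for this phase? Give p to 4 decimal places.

p = 0.0652

ωT = 4.0135·0.312 = 1.252212; cosh(ωT) = 1.891972, sinh(ωT) = 1.606100
x(T) = p + (x₀−p)·cosh(ωT) + (ẋ₀/ω)·sinh(ωT) ⇒ p·(1 − cosh) = x(T) − x₀·cosh − (ẋ₀/ω)·sinh
numerator   = 0.3309 − (0.1135)·1.891972 − (0.4355/4.0135)·1.606100 = -0.058115
denominator = 1 − 1.891972 = -0.891972
p = -0.058115 / -0.891972 = 0.0652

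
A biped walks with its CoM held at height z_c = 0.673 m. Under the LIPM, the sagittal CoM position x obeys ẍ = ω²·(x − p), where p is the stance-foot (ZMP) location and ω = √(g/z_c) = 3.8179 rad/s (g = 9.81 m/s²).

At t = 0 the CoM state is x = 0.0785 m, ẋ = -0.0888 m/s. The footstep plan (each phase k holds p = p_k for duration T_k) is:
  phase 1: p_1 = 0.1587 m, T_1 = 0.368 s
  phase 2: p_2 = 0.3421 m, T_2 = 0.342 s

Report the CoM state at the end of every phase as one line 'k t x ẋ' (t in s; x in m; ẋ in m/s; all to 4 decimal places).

1 0.3680 -0.0591 -0.7782
2 0.7100 -0.8011 -4.1603

phase 1: p=0.1587, T=0.368, ωT=1.404987, cosh=2.160422, sinh=1.915052; start (x,ẋ)=(0.078500, -0.088800) → end (x,ẋ)=(-0.059108, -0.778226)
phase 2: p=0.3421, T=0.342, ωT=1.305722, cosh=1.980664, sinh=1.709687; start (x,ẋ)=(-0.059108, -0.778226) → end (x,ẋ)=(-0.801054, -4.160255)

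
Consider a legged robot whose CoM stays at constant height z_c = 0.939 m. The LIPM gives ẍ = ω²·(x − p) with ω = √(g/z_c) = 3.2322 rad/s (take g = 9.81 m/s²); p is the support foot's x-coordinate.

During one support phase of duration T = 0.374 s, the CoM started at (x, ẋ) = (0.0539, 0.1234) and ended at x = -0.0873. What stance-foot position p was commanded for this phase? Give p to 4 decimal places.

p = 0.2959

ωT = 3.2322·0.374 = 1.208843; cosh(ωT) = 1.824074, sinh(ωT) = 1.525532
x(T) = p + (x₀−p)·cosh(ωT) + (ẋ₀/ω)·sinh(ωT) ⇒ p·(1 − cosh) = x(T) − x₀·cosh − (ẋ₀/ω)·sinh
numerator   = -0.0873 − (0.0539)·1.824074 − (0.1234/3.2322)·1.525532 = -0.243860
denominator = 1 − 1.824074 = -0.824074
p = -0.243860 / -0.824074 = 0.2959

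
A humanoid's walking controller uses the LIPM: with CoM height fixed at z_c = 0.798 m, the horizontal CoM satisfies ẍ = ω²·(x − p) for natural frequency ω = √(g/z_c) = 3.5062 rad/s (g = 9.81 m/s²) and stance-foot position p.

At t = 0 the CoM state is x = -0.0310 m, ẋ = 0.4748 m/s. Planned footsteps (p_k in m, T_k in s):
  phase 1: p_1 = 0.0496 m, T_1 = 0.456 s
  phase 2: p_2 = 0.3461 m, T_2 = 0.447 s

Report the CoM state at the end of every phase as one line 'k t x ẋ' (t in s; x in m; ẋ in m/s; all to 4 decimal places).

phase 1: p=0.0496, T=0.456, ωT=1.598827, cosh=2.574680, sinh=2.372547; start (x,ẋ)=(-0.031000, 0.474800) → end (x,ẋ)=(0.163365, 0.551977)
phase 2: p=0.3461, T=0.447, ωT=1.567271, cosh=2.501082, sinh=2.292469; start (x,ẋ)=(0.163365, 0.551977) → end (x,ẋ)=(0.249964, -0.088261)

1 0.4560 0.1634 0.5520
2 0.9030 0.2500 -0.0883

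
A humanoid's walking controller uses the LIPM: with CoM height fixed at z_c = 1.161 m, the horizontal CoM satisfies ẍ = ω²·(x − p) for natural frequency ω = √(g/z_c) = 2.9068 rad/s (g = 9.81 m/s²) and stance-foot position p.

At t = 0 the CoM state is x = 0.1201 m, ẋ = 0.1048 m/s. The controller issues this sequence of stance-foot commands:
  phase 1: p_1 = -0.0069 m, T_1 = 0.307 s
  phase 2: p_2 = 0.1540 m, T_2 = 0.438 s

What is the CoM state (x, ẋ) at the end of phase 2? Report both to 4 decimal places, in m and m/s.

x = 0.5602, ẋ = 1.2813

phase 1: p=-0.0069, T=0.307, ωT=0.892388, cosh=1.425314, sinh=1.015637; start (x,ẋ)=(0.120100, 0.104800) → end (x,ẋ)=(0.210732, 0.524309)
phase 2: p=0.1540, T=0.438, ωT=1.273178, cosh=1.926064, sinh=1.646124; start (x,ẋ)=(0.210732, 0.524309) → end (x,ẋ)=(0.560186, 1.281313)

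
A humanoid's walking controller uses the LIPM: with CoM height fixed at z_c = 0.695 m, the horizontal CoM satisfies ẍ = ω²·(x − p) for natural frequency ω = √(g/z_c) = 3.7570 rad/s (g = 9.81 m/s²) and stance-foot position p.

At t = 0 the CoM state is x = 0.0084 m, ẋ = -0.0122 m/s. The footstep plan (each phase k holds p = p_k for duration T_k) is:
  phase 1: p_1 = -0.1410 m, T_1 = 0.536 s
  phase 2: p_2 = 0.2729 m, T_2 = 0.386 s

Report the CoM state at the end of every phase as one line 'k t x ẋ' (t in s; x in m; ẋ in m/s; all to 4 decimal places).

phase 1: p=-0.1410, T=0.536, ωT=2.013752, cosh=3.812430, sinh=3.678943; start (x,ẋ)=(0.008400, -0.012200) → end (x,ẋ)=(0.416630, 2.018463)
phase 2: p=0.2729, T=0.386, ωT=1.450202, cosh=2.249249, sinh=2.014726; start (x,ẋ)=(0.416630, 2.018463) → end (x,ẋ)=(1.678606, 5.627970)

1 0.5360 0.4166 2.0185
2 0.9220 1.6786 5.6280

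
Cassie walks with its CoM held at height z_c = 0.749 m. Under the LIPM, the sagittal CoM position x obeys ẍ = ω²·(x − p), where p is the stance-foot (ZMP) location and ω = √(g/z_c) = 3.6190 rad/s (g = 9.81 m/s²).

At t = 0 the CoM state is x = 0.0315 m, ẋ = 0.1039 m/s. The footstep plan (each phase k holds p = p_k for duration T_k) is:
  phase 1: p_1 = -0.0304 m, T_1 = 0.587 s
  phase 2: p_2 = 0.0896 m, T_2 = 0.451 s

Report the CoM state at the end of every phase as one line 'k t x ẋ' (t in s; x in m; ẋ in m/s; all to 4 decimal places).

phase 1: p=-0.0304, T=0.587, ωT=2.124353, cosh=4.243496, sinh=4.123986; start (x,ẋ)=(0.031500, 0.103900) → end (x,ẋ)=(0.350670, 1.364738)
phase 2: p=0.0896, T=0.451, ωT=1.632169, cosh=2.655231, sinh=2.459726; start (x,ẋ)=(0.350670, 1.364738) → end (x,ẋ)=(1.710374, 5.947678)

1 0.5870 0.3507 1.3647
2 1.0380 1.7104 5.9477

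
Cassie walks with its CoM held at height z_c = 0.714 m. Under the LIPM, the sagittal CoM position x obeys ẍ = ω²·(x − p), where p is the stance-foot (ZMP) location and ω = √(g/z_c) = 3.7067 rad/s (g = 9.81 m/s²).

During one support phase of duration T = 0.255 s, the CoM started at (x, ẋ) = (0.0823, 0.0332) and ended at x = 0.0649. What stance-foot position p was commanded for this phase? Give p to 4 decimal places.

p = 0.1388

ωT = 3.7067·0.255 = 0.945209; cosh(ωT) = 1.480974, sinh(ωT) = 1.092376
x(T) = p + (x₀−p)·cosh(ωT) + (ẋ₀/ω)·sinh(ωT) ⇒ p·(1 − cosh) = x(T) − x₀·cosh − (ẋ₀/ω)·sinh
numerator   = 0.0649 − (0.0823)·1.480974 − (0.0332/3.7067)·1.092376 = -0.066768
denominator = 1 − 1.480974 = -0.480974
p = -0.066768 / -0.480974 = 0.1388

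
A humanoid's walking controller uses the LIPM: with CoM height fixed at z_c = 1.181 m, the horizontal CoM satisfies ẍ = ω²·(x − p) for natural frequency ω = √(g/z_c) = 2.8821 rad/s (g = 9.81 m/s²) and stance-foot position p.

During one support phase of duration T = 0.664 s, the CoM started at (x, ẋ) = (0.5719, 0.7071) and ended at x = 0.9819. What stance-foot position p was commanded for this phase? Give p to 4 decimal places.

ωT = 2.8821·0.664 = 1.913714; cosh(ωT) = 3.462875, sinh(ωT) = 3.315344
x(T) = p + (x₀−p)·cosh(ωT) + (ẋ₀/ω)·sinh(ωT) ⇒ p·(1 − cosh) = x(T) − x₀·cosh − (ẋ₀/ω)·sinh
numerator   = 0.9819 − (0.5719)·3.462875 − (0.7071/2.8821)·3.315344 = -1.811911
denominator = 1 − 3.462875 = -2.462875
p = -1.811911 / -2.462875 = 0.7357

p = 0.7357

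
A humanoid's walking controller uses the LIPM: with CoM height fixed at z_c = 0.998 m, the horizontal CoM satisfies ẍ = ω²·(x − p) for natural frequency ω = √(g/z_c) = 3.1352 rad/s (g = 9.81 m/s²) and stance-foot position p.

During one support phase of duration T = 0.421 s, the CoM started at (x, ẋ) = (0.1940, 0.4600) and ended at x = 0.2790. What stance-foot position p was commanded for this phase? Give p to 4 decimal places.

p = 0.3631

ωT = 3.1352·0.421 = 1.319919; cosh(ωT) = 2.005138, sinh(ωT) = 1.737981
x(T) = p + (x₀−p)·cosh(ωT) + (ẋ₀/ω)·sinh(ωT) ⇒ p·(1 − cosh) = x(T) − x₀·cosh − (ẋ₀/ω)·sinh
numerator   = 0.2790 − (0.1940)·2.005138 − (0.4600/3.1352)·1.737981 = -0.364995
denominator = 1 − 2.005138 = -1.005138
p = -0.364995 / -1.005138 = 0.3631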